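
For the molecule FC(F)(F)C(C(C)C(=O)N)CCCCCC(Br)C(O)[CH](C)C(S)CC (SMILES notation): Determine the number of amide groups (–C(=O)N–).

1

The amide motif appears at heavy-atom position 8 in the SMILES.
Other groups present: 1 hydroxyl, 1 thiol.
Amide count: 1.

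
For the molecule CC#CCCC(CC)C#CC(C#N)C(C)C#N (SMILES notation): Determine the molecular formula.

C15H18N2

Walk through each heavy atom and fill implicit hydrogens from standard valence (C 4, N 3, O 2, S 2, halogen 1):
  atom 1: C, bond orders sum to 1 (valence 4) → 3 H
  atom 2: C, bond orders sum to 4 (valence 4) → 0 H
  atom 3: C, bond orders sum to 4 (valence 4) → 0 H
  atom 4: C, bond orders sum to 2 (valence 4) → 2 H
  atom 5: C, bond orders sum to 2 (valence 4) → 2 H
  atom 6: C, bond orders sum to 3 (valence 4) → 1 H
  atom 7: C, bond orders sum to 2 (valence 4) → 2 H
  atom 8: C, bond orders sum to 1 (valence 4) → 3 H
  atom 9: C, bond orders sum to 4 (valence 4) → 0 H
  atom 10: C, bond orders sum to 4 (valence 4) → 0 H
  atom 11: C, bond orders sum to 3 (valence 4) → 1 H
  atom 12: C, bond orders sum to 4 (valence 4) → 0 H
  atom 13: N, bond orders sum to 3 (valence 3) → 0 H
  atom 14: C, bond orders sum to 3 (valence 4) → 1 H
  atom 15: C, bond orders sum to 1 (valence 4) → 3 H
  atom 16: C, bond orders sum to 4 (valence 4) → 0 H
  atom 17: N, bond orders sum to 3 (valence 3) → 0 H
Totals → C:15, H:18, N:2.
In Hill order: C15H18N2.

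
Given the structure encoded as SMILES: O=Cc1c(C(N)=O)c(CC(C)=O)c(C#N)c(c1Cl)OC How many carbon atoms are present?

Count every carbon token in the SMILES (each C, including those in ring-closure positions and inside branches).
Carbon count: 13.

13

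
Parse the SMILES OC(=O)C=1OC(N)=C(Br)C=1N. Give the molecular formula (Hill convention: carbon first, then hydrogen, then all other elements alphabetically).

C5H5BrN2O3

Walk through each heavy atom and fill implicit hydrogens from standard valence (C 4, N 3, O 2, S 2, halogen 1):
  atom 1: O, bond orders sum to 1 (valence 2) → 1 H
  atom 2: C, bond orders sum to 4 (valence 4) → 0 H
  atom 3: O, bond orders sum to 2 (valence 2) → 0 H
  atom 4: C, bond orders sum to 4 (valence 4) → 0 H
  atom 5: O, bond orders sum to 2 (valence 2) → 0 H
  atom 6: C, bond orders sum to 4 (valence 4) → 0 H
  atom 7: N, bond orders sum to 1 (valence 3) → 2 H
  atom 8: C, bond orders sum to 4 (valence 4) → 0 H
  atom 9: Br (halogen, monovalent) → 0 H
  atom 10: C, bond orders sum to 4 (valence 4) → 0 H
  atom 11: N, bond orders sum to 1 (valence 3) → 2 H
Totals → C:5, H:5, Br:1, N:2, O:3.
In Hill order: C5H5BrN2O3.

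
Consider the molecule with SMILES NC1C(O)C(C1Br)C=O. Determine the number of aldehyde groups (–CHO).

1

The aldehyde motif appears at heavy-atom position 8 in the SMILES.
Other groups present: 1 hydroxyl, 1 primary amine.
Aldehyde count: 1.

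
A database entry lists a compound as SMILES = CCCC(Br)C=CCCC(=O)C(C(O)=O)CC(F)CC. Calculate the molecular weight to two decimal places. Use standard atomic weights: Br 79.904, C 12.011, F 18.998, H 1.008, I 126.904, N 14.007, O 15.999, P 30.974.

351.26 g/mol

First, the molecular formula is C15H24BrFO3 (counting implicit H from valence).
  Br: 1 × 79.904 = 79.904
  C: 15 × 12.011 = 180.165
  F: 1 × 18.998 = 18.998
  H: 24 × 1.008 = 24.192
  O: 3 × 15.999 = 47.997
Sum: 1×79.904 + 15×12.011 + 1×18.998 + 24×1.008 + 3×15.999 = 351.256 → 351.26 g/mol.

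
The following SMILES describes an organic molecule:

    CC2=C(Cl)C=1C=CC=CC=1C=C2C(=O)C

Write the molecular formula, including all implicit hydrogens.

Walk through each heavy atom and fill implicit hydrogens from standard valence (C 4, N 3, O 2, S 2, halogen 1):
  atom 1: C, bond orders sum to 1 (valence 4) → 3 H
  atom 2: C, bond orders sum to 4 (valence 4) → 0 H
  atom 3: C, bond orders sum to 4 (valence 4) → 0 H
  atom 4: Cl (halogen, monovalent) → 0 H
  atom 5: C, bond orders sum to 4 (valence 4) → 0 H
  atom 6: C, bond orders sum to 3 (valence 4) → 1 H
  atom 7: C, bond orders sum to 3 (valence 4) → 1 H
  atom 8: C, bond orders sum to 3 (valence 4) → 1 H
  atom 9: C, bond orders sum to 3 (valence 4) → 1 H
  atom 10: C, bond orders sum to 4 (valence 4) → 0 H
  atom 11: C, bond orders sum to 3 (valence 4) → 1 H
  atom 12: C, bond orders sum to 4 (valence 4) → 0 H
  atom 13: C, bond orders sum to 4 (valence 4) → 0 H
  atom 14: O, bond orders sum to 2 (valence 2) → 0 H
  atom 15: C, bond orders sum to 1 (valence 4) → 3 H
Totals → C:13, H:11, Cl:1, O:1.

C13H11ClO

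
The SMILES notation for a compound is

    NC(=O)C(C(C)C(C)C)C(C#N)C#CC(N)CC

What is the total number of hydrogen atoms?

23

Walk through each heavy atom and fill implicit hydrogens from standard valence (C 4, N 3, O 2, S 2, halogen 1):
  atom 1: N, bond orders sum to 1 (valence 3) → 2 H
  atom 2: C, bond orders sum to 4 (valence 4) → 0 H
  atom 3: O, bond orders sum to 2 (valence 2) → 0 H
  atom 4: C, bond orders sum to 3 (valence 4) → 1 H
  atom 5: C, bond orders sum to 3 (valence 4) → 1 H
  atom 6: C, bond orders sum to 1 (valence 4) → 3 H
  atom 7: C, bond orders sum to 3 (valence 4) → 1 H
  atom 8: C, bond orders sum to 1 (valence 4) → 3 H
  atom 9: C, bond orders sum to 1 (valence 4) → 3 H
  atom 10: C, bond orders sum to 3 (valence 4) → 1 H
  atom 11: C, bond orders sum to 4 (valence 4) → 0 H
  atom 12: N, bond orders sum to 3 (valence 3) → 0 H
  atom 13: C, bond orders sum to 4 (valence 4) → 0 H
  atom 14: C, bond orders sum to 4 (valence 4) → 0 H
  atom 15: C, bond orders sum to 3 (valence 4) → 1 H
  atom 16: N, bond orders sum to 1 (valence 3) → 2 H
  atom 17: C, bond orders sum to 2 (valence 4) → 2 H
  atom 18: C, bond orders sum to 1 (valence 4) → 3 H
Total hydrogens: 23.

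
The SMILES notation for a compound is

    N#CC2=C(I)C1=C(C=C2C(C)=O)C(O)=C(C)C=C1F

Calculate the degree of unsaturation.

10

Molecular formula: C14H9FINO2.
DoU = (2C + 2 + N − H − X) / 2, where X is the halogen count and O/S are ignored.
    = (2·14 + 2 + 1 − 9 − 2) / 2 = 20 / 2 = 10.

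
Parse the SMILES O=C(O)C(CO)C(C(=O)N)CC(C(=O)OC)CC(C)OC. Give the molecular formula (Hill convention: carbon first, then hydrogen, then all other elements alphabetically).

Walk through each heavy atom and fill implicit hydrogens from standard valence (C 4, N 3, O 2, S 2, halogen 1):
  atom 1: O, bond orders sum to 2 (valence 2) → 0 H
  atom 2: C, bond orders sum to 4 (valence 4) → 0 H
  atom 3: O, bond orders sum to 1 (valence 2) → 1 H
  atom 4: C, bond orders sum to 3 (valence 4) → 1 H
  atom 5: C, bond orders sum to 2 (valence 4) → 2 H
  atom 6: O, bond orders sum to 1 (valence 2) → 1 H
  atom 7: C, bond orders sum to 3 (valence 4) → 1 H
  atom 8: C, bond orders sum to 4 (valence 4) → 0 H
  atom 9: O, bond orders sum to 2 (valence 2) → 0 H
  atom 10: N, bond orders sum to 1 (valence 3) → 2 H
  atom 11: C, bond orders sum to 2 (valence 4) → 2 H
  atom 12: C, bond orders sum to 3 (valence 4) → 1 H
  atom 13: C, bond orders sum to 4 (valence 4) → 0 H
  atom 14: O, bond orders sum to 2 (valence 2) → 0 H
  atom 15: O, bond orders sum to 2 (valence 2) → 0 H
  atom 16: C, bond orders sum to 1 (valence 4) → 3 H
  atom 17: C, bond orders sum to 2 (valence 4) → 2 H
  atom 18: C, bond orders sum to 3 (valence 4) → 1 H
  atom 19: C, bond orders sum to 1 (valence 4) → 3 H
  atom 20: O, bond orders sum to 2 (valence 2) → 0 H
  atom 21: C, bond orders sum to 1 (valence 4) → 3 H
Totals → C:13, H:23, N:1, O:7.
In Hill order: C13H23NO7.

C13H23NO7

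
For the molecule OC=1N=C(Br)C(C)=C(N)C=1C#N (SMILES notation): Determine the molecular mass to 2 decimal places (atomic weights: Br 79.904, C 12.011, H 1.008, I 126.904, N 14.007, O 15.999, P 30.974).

228.05 g/mol

First, the molecular formula is C7H6BrN3O (counting implicit H from valence).
  Br: 1 × 79.904 = 79.904
  C: 7 × 12.011 = 84.077
  H: 6 × 1.008 = 6.048
  N: 3 × 14.007 = 42.021
  O: 1 × 15.999 = 15.999
Sum: 1×79.904 + 7×12.011 + 6×1.008 + 3×14.007 + 1×15.999 = 228.049 → 228.05 g/mol.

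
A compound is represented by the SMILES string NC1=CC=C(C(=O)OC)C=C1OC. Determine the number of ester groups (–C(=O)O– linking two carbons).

1

The ester motif appears at heavy-atom position 6 in the SMILES.
Other groups present: 1 ether, 1 primary amine.
Ester count: 1.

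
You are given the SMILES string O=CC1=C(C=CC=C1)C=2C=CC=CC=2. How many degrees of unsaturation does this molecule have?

Degree of unsaturation = (number of rings) + (number of π bonds).
Ring closures in the SMILES: 2.
π bonds: 7 double bonds (each 1 DoU) → 7 DoU from unsaturation.
Total DoU = 2 + 7 = 9.

9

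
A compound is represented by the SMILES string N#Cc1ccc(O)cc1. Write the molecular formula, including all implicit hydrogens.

C7H5NO

Walk through each heavy atom and fill implicit hydrogens from standard valence (C 4, N 3, O 2, S 2, halogen 1); for lowercase aromatic atoms, an aromatic c carries 1 H when it has two neighbours and 0 H with three, and aromatic n carries 0 H:
  atom 1: N, bond orders sum to 3 (valence 3) → 0 H
  atom 2: C, bond orders sum to 4 (valence 4) → 0 H
  atom 3: aromatic c, 3 neighbours → 0 H
  atom 4: aromatic c, 2 neighbours → 1 H
  atom 5: aromatic c, 2 neighbours → 1 H
  atom 6: aromatic c, 3 neighbours → 0 H
  atom 7: O, bond orders sum to 1 (valence 2) → 1 H
  atom 8: aromatic c, 2 neighbours → 1 H
  atom 9: aromatic c, 2 neighbours → 1 H
Totals → C:7, H:5, N:1, O:1.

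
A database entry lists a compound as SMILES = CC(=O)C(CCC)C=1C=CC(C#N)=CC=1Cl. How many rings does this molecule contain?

In SMILES, each pair of matching ring-closure digits denotes one ring-closing bond; the number of such bonds equals the number of independent rings.
Ring-closure bonds here: 1.

1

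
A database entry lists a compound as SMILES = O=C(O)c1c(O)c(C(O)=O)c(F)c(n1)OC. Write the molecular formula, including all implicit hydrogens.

Walk through each heavy atom and fill implicit hydrogens from standard valence (C 4, N 3, O 2, S 2, halogen 1); for lowercase aromatic atoms, an aromatic c carries 1 H when it has two neighbours and 0 H with three, and aromatic n carries 0 H:
  atom 1: O, bond orders sum to 2 (valence 2) → 0 H
  atom 2: C, bond orders sum to 4 (valence 4) → 0 H
  atom 3: O, bond orders sum to 1 (valence 2) → 1 H
  atom 4: aromatic c, 3 neighbours → 0 H
  atom 5: aromatic c, 3 neighbours → 0 H
  atom 6: O, bond orders sum to 1 (valence 2) → 1 H
  atom 7: aromatic c, 3 neighbours → 0 H
  atom 8: C, bond orders sum to 4 (valence 4) → 0 H
  atom 9: O, bond orders sum to 1 (valence 2) → 1 H
  atom 10: O, bond orders sum to 2 (valence 2) → 0 H
  atom 11: aromatic c, 3 neighbours → 0 H
  atom 12: F (halogen, monovalent) → 0 H
  atom 13: aromatic c, 3 neighbours → 0 H
  atom 14: aromatic n, 2 neighbours → 0 H
  atom 15: O, bond orders sum to 2 (valence 2) → 0 H
  atom 16: C, bond orders sum to 1 (valence 4) → 3 H
Totals → C:8, H:6, F:1, N:1, O:6.
In Hill order: C8H6FNO6.

C8H6FNO6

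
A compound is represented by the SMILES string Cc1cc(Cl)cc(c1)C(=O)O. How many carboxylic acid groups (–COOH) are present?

The carboxylic acid motif appears at heavy-atom position 9 in the SMILES.
Carboxylic acid count: 1.

1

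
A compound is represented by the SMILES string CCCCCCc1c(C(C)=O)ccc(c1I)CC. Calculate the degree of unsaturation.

Molecular formula: C16H23IO.
DoU = (2C + 2 + N − H − X) / 2, where X is the halogen count and O/S are ignored.
    = (2·16 + 2 + 0 − 23 − 1) / 2 = 10 / 2 = 5.

5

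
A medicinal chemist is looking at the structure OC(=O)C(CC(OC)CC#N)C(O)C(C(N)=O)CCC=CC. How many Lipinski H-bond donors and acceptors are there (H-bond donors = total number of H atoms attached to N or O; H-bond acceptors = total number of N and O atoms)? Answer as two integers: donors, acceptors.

4, 7

Donors: find every N or O and count the H atoms it carries.
  atom 1 (O): bond orders sum to 1 → 1 H
  atom 3 (O): bond orders sum to 2 → 0 H
  atom 7 (O): bond orders sum to 2 → 0 H
  atom 11 (N): bond orders sum to 3 → 0 H
  atom 13 (O): bond orders sum to 1 → 1 H
  atom 16 (N): bond orders sum to 1 → 2 H
  atom 17 (O): bond orders sum to 2 → 0 H
Lipinski HBD = 4.
Acceptors: N atoms = 2, O atoms = 5 → HBA = 7.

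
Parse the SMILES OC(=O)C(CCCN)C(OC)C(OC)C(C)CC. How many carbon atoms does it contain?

Count every carbon token in the SMILES (each C, including those in ring-closure positions and inside branches).
Carbon count: 13.

13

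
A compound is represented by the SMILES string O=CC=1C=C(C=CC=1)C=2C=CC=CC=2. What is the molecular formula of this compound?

Walk through each heavy atom and fill implicit hydrogens from standard valence (C 4, N 3, O 2, S 2, halogen 1):
  atom 1: O, bond orders sum to 2 (valence 2) → 0 H
  atom 2: C, bond orders sum to 3 (valence 4) → 1 H
  atom 3: C, bond orders sum to 4 (valence 4) → 0 H
  atom 4: C, bond orders sum to 3 (valence 4) → 1 H
  atom 5: C, bond orders sum to 4 (valence 4) → 0 H
  atom 6: C, bond orders sum to 3 (valence 4) → 1 H
  atom 7: C, bond orders sum to 3 (valence 4) → 1 H
  atom 8: C, bond orders sum to 3 (valence 4) → 1 H
  atom 9: C, bond orders sum to 4 (valence 4) → 0 H
  atom 10: C, bond orders sum to 3 (valence 4) → 1 H
  atom 11: C, bond orders sum to 3 (valence 4) → 1 H
  atom 12: C, bond orders sum to 3 (valence 4) → 1 H
  atom 13: C, bond orders sum to 3 (valence 4) → 1 H
  atom 14: C, bond orders sum to 3 (valence 4) → 1 H
Totals → C:13, H:10, O:1.
In Hill order: C13H10O.

C13H10O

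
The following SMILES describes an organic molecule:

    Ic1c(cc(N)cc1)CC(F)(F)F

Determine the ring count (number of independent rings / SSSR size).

In SMILES, each pair of matching ring-closure digits denotes one ring-closing bond; the number of such bonds equals the number of independent rings.
Ring-closure bonds here: 1.

1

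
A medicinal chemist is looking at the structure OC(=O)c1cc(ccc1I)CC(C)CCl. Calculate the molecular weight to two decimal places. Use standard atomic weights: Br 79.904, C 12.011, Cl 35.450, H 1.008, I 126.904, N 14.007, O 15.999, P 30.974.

338.57 g/mol

First, the molecular formula is C11H12ClIO2 (counting implicit H from valence).
  C: 11 × 12.011 = 132.121
  Cl: 1 × 35.450 = 35.450
  H: 12 × 1.008 = 12.096
  I: 1 × 126.904 = 126.904
  O: 2 × 15.999 = 31.998
Sum: 11×12.011 + 1×35.450 + 12×1.008 + 1×126.904 + 2×15.999 = 338.569 → 338.57 g/mol.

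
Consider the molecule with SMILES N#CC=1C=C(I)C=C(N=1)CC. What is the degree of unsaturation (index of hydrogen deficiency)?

6

Degree of unsaturation = (number of rings) + (number of π bonds).
Ring closures in the SMILES: 1.
π bonds: 3 double bonds (each 1 DoU), 1 triple bond (each 2 DoU) → 5 DoU from unsaturation.
Total DoU = 1 + 5 = 6.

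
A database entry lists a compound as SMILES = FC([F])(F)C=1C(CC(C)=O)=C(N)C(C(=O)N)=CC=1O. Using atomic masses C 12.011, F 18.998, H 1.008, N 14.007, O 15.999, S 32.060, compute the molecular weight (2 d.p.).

276.21 g/mol

First, the molecular formula is C11H11F3N2O3 (counting implicit H from valence).
  C: 11 × 12.011 = 132.121
  F: 3 × 18.998 = 56.994
  H: 11 × 1.008 = 11.088
  N: 2 × 14.007 = 28.014
  O: 3 × 15.999 = 47.997
Sum: 11×12.011 + 3×18.998 + 11×1.008 + 2×14.007 + 3×15.999 = 276.214 → 276.21 g/mol.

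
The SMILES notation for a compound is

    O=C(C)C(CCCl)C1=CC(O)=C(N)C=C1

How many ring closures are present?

In SMILES, each pair of matching ring-closure digits denotes one ring-closing bond; the number of such bonds equals the number of independent rings.
Ring-closure bonds here: 1.

1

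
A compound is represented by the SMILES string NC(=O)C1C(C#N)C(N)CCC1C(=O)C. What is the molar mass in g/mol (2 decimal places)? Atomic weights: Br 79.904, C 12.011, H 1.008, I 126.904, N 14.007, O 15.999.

209.25 g/mol

First, the molecular formula is C10H15N3O2 (counting implicit H from valence).
  C: 10 × 12.011 = 120.110
  H: 15 × 1.008 = 15.120
  N: 3 × 14.007 = 42.021
  O: 2 × 15.999 = 31.998
Sum: 10×12.011 + 15×1.008 + 3×14.007 + 2×15.999 = 209.249 → 209.25 g/mol.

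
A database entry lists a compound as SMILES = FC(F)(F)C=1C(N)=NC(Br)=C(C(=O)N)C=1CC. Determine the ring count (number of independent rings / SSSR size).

In SMILES, each pair of matching ring-closure digits denotes one ring-closing bond; the number of such bonds equals the number of independent rings.
Ring-closure bonds here: 1.

1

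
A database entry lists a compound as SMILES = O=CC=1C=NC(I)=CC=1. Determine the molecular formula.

Walk through each heavy atom and fill implicit hydrogens from standard valence (C 4, N 3, O 2, S 2, halogen 1):
  atom 1: O, bond orders sum to 2 (valence 2) → 0 H
  atom 2: C, bond orders sum to 3 (valence 4) → 1 H
  atom 3: C, bond orders sum to 4 (valence 4) → 0 H
  atom 4: C, bond orders sum to 3 (valence 4) → 1 H
  atom 5: N, bond orders sum to 3 (valence 3) → 0 H
  atom 6: C, bond orders sum to 4 (valence 4) → 0 H
  atom 7: I (halogen, monovalent) → 0 H
  atom 8: C, bond orders sum to 3 (valence 4) → 1 H
  atom 9: C, bond orders sum to 3 (valence 4) → 1 H
Totals → C:6, H:4, I:1, N:1, O:1.

C6H4INO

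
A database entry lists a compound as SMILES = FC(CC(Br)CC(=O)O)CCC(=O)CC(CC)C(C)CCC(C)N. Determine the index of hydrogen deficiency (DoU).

2

Molecular formula: C18H33BrFNO3.
DoU = (2C + 2 + N − H − X) / 2, where X is the halogen count and O/S are ignored.
    = (2·18 + 2 + 1 − 33 − 2) / 2 = 4 / 2 = 2.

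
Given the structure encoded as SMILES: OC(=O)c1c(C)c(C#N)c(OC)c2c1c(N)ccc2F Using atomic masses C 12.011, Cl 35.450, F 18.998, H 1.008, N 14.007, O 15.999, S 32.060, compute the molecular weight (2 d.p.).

274.25 g/mol

First, the molecular formula is C14H11FN2O3 (counting implicit H from valence).
  C: 14 × 12.011 = 168.154
  F: 1 × 18.998 = 18.998
  H: 11 × 1.008 = 11.088
  N: 2 × 14.007 = 28.014
  O: 3 × 15.999 = 47.997
Sum: 14×12.011 + 1×18.998 + 11×1.008 + 2×14.007 + 3×15.999 = 274.251 → 274.25 g/mol.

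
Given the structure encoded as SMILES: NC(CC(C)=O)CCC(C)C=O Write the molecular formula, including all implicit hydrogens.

Walk through each heavy atom and fill implicit hydrogens from standard valence (C 4, N 3, O 2, S 2, halogen 1):
  atom 1: N, bond orders sum to 1 (valence 3) → 2 H
  atom 2: C, bond orders sum to 3 (valence 4) → 1 H
  atom 3: C, bond orders sum to 2 (valence 4) → 2 H
  atom 4: C, bond orders sum to 4 (valence 4) → 0 H
  atom 5: C, bond orders sum to 1 (valence 4) → 3 H
  atom 6: O, bond orders sum to 2 (valence 2) → 0 H
  atom 7: C, bond orders sum to 2 (valence 4) → 2 H
  atom 8: C, bond orders sum to 2 (valence 4) → 2 H
  atom 9: C, bond orders sum to 3 (valence 4) → 1 H
  atom 10: C, bond orders sum to 1 (valence 4) → 3 H
  atom 11: C, bond orders sum to 3 (valence 4) → 1 H
  atom 12: O, bond orders sum to 2 (valence 2) → 0 H
Totals → C:9, H:17, N:1, O:2.
In Hill order: C9H17NO2.

C9H17NO2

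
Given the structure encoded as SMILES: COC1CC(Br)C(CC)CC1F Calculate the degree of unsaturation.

1

Degree of unsaturation = (number of rings) + (number of π bonds).
Ring closures in the SMILES: 1.
π bonds: none → 0 DoU from unsaturation.
Total DoU = 1 + 0 = 1.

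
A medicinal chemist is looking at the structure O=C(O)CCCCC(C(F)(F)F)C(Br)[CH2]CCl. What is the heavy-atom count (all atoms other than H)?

17

Every atom symbol written in the SMILES (organic subset) is one heavy atom; implicit H are not written.
Heavy atoms by element → Br:1, C:10, Cl:1, F:3, O:2.
Total: 17.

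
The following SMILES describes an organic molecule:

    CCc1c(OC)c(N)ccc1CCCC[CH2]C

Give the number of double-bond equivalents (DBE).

4

Molecular formula: C15H25NO.
DoU = (2C + 2 + N − H − X) / 2, where X is the halogen count and O/S are ignored.
    = (2·15 + 2 + 1 − 25 − 0) / 2 = 8 / 2 = 4.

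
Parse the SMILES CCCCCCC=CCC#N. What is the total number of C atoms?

Count every carbon token in the SMILES (each C, including those in ring-closure positions and inside branches).
Carbon count: 10.

10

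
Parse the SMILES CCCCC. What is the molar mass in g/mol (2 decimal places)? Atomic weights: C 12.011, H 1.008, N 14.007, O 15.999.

First, the molecular formula is C5H12 (counting implicit H from valence).
  C: 5 × 12.011 = 60.055
  H: 12 × 1.008 = 12.096
Sum: 5×12.011 + 12×1.008 = 72.151 → 72.15 g/mol.

72.15 g/mol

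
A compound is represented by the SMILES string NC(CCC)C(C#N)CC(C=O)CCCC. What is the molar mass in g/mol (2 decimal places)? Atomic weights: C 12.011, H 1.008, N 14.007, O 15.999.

224.35 g/mol

First, the molecular formula is C13H24N2O (counting implicit H from valence).
  C: 13 × 12.011 = 156.143
  H: 24 × 1.008 = 24.192
  N: 2 × 14.007 = 28.014
  O: 1 × 15.999 = 15.999
Sum: 13×12.011 + 24×1.008 + 2×14.007 + 1×15.999 = 224.348 → 224.35 g/mol.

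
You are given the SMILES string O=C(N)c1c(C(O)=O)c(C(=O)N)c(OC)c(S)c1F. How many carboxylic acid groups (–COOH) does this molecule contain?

The carboxylic acid motif appears at heavy-atom position 6 in the SMILES.
Other groups present: 2 amide, 1 ether, 1 thiol.
Carboxylic acid count: 1.

1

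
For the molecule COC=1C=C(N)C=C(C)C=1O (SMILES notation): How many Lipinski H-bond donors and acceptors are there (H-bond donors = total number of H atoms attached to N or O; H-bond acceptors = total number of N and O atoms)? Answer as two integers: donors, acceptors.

Donors: find every N or O and count the H atoms it carries.
  atom 2 (O): bond orders sum to 2 → 0 H
  atom 6 (N): bond orders sum to 1 → 2 H
  atom 11 (O): bond orders sum to 1 → 1 H
Lipinski HBD = 3.
Acceptors: N atoms = 1, O atoms = 2 → HBA = 3.

3, 3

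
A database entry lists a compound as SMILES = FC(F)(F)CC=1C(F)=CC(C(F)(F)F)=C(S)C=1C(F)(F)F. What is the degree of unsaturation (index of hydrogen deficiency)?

Molecular formula: C10H4F10S.
DoU = (2C + 2 + N − H − X) / 2, where X is the halogen count and O/S are ignored.
    = (2·10 + 2 + 0 − 4 − 10) / 2 = 8 / 2 = 4.

4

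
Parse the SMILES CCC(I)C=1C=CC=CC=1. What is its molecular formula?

C9H11I

Walk through each heavy atom and fill implicit hydrogens from standard valence (C 4, N 3, O 2, S 2, halogen 1):
  atom 1: C, bond orders sum to 1 (valence 4) → 3 H
  atom 2: C, bond orders sum to 2 (valence 4) → 2 H
  atom 3: C, bond orders sum to 3 (valence 4) → 1 H
  atom 4: I (halogen, monovalent) → 0 H
  atom 5: C, bond orders sum to 4 (valence 4) → 0 H
  atom 6: C, bond orders sum to 3 (valence 4) → 1 H
  atom 7: C, bond orders sum to 3 (valence 4) → 1 H
  atom 8: C, bond orders sum to 3 (valence 4) → 1 H
  atom 9: C, bond orders sum to 3 (valence 4) → 1 H
  atom 10: C, bond orders sum to 3 (valence 4) → 1 H
Totals → C:9, H:11, I:1.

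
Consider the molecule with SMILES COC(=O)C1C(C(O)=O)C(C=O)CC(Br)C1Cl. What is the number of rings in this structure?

In SMILES, each pair of matching ring-closure digits denotes one ring-closing bond; the number of such bonds equals the number of independent rings.
Ring-closure bonds here: 1.

1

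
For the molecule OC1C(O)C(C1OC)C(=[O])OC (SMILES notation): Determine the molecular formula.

Walk through each heavy atom and fill implicit hydrogens from standard valence (C 4, N 3, O 2, S 2, halogen 1):
  atom 1: O, bond orders sum to 1 (valence 2) → 1 H
  atom 2: C, bond orders sum to 3 (valence 4) → 1 H
  atom 3: C, bond orders sum to 3 (valence 4) → 1 H
  atom 4: O, bond orders sum to 1 (valence 2) → 1 H
  atom 5: C, bond orders sum to 3 (valence 4) → 1 H
  atom 6: C, bond orders sum to 3 (valence 4) → 1 H
  atom 7: O, bond orders sum to 2 (valence 2) → 0 H
  atom 8: C, bond orders sum to 1 (valence 4) → 3 H
  atom 9: C, bond orders sum to 4 (valence 4) → 0 H
  atom 10: O with explicit H count 0
  atom 11: O, bond orders sum to 2 (valence 2) → 0 H
  atom 12: C, bond orders sum to 1 (valence 4) → 3 H
Totals → C:7, H:12, O:5.

C7H12O5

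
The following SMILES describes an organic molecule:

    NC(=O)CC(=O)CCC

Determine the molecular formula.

C6H11NO2

Walk through each heavy atom and fill implicit hydrogens from standard valence (C 4, N 3, O 2, S 2, halogen 1):
  atom 1: N, bond orders sum to 1 (valence 3) → 2 H
  atom 2: C, bond orders sum to 4 (valence 4) → 0 H
  atom 3: O, bond orders sum to 2 (valence 2) → 0 H
  atom 4: C, bond orders sum to 2 (valence 4) → 2 H
  atom 5: C, bond orders sum to 4 (valence 4) → 0 H
  atom 6: O, bond orders sum to 2 (valence 2) → 0 H
  atom 7: C, bond orders sum to 2 (valence 4) → 2 H
  atom 8: C, bond orders sum to 2 (valence 4) → 2 H
  atom 9: C, bond orders sum to 1 (valence 4) → 3 H
Totals → C:6, H:11, N:1, O:2.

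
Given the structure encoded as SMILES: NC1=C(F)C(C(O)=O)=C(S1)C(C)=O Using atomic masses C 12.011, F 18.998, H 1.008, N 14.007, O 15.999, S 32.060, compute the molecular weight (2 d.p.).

203.19 g/mol

First, the molecular formula is C7H6FNO3S (counting implicit H from valence).
  C: 7 × 12.011 = 84.077
  F: 1 × 18.998 = 18.998
  H: 6 × 1.008 = 6.048
  N: 1 × 14.007 = 14.007
  O: 3 × 15.999 = 47.997
  S: 1 × 32.060 = 32.060
Sum: 7×12.011 + 1×18.998 + 6×1.008 + 1×14.007 + 3×15.999 + 1×32.060 = 203.187 → 203.19 g/mol.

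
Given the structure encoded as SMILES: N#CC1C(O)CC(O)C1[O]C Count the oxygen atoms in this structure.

3

Scan the SMILES for O atoms (remember two-letter symbols like Cl and Br are single atoms).
Oxygen count: 3.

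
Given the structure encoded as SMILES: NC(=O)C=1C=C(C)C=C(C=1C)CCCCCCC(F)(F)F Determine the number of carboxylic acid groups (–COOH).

Scan the SMILES for the carboxylic acid motif — none present.
Groups that are present: 1 amide.

0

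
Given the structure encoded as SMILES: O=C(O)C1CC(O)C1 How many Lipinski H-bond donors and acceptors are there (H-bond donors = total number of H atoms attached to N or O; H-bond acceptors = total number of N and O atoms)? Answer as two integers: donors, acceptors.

Donors: find every N or O and count the H atoms it carries.
  atom 1 (O): bond orders sum to 2 → 0 H
  atom 3 (O): bond orders sum to 1 → 1 H
  atom 7 (O): bond orders sum to 1 → 1 H
Lipinski HBD = 2.
Acceptors: N atoms = 0, O atoms = 3 → HBA = 3.

2, 3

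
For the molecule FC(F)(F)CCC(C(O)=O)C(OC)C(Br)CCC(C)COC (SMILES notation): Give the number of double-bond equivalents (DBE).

Degree of unsaturation = (number of rings) + (number of π bonds).
Ring closures in the SMILES: 0.
π bonds: 1 double bond (each 1 DoU) → 1 DoU from unsaturation.
Total DoU = 0 + 1 = 1.

1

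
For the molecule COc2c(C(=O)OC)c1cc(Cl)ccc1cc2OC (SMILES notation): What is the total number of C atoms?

Count every carbon token in the SMILES (each C, including those in ring-closure positions and inside branches).
Carbon count: 14.

14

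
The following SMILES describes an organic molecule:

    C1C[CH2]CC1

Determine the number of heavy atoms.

Every atom symbol written in the SMILES (organic subset) is one heavy atom; implicit H are not written.
Heavy atoms by element → C:5.
Total: 5.

5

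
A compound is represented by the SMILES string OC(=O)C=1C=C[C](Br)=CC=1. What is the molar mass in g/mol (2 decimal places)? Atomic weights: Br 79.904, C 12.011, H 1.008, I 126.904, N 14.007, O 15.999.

201.02 g/mol

First, the molecular formula is C7H5BrO2 (counting implicit H from valence).
  Br: 1 × 79.904 = 79.904
  C: 7 × 12.011 = 84.077
  H: 5 × 1.008 = 5.040
  O: 2 × 15.999 = 31.998
Sum: 1×79.904 + 7×12.011 + 5×1.008 + 2×15.999 = 201.019 → 201.02 g/mol.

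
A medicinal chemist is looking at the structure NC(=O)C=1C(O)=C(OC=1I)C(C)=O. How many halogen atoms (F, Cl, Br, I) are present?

1

Halogen atoms appear at heavy-atom position 10 (1×I).
Other groups present: 1 amide, 1 hydroxyl, 1 ketone.
Halogen count: 1.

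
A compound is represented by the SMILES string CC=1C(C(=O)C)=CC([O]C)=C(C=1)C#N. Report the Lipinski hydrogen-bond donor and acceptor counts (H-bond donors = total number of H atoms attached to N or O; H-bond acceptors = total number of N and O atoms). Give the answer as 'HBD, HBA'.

Donors: find every N or O and count the H atoms it carries.
  atom 5 (O): bond orders sum to 2 → 0 H
  atom 9 (O): bond orders sum to 2 → 0 H
  atom 14 (N): bond orders sum to 3 → 0 H
Lipinski HBD = 0.
Acceptors: N atoms = 1, O atoms = 2 → HBA = 3.

0, 3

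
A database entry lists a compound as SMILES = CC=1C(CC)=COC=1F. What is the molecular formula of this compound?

C7H9FO

Walk through each heavy atom and fill implicit hydrogens from standard valence (C 4, N 3, O 2, S 2, halogen 1):
  atom 1: C, bond orders sum to 1 (valence 4) → 3 H
  atom 2: C, bond orders sum to 4 (valence 4) → 0 H
  atom 3: C, bond orders sum to 4 (valence 4) → 0 H
  atom 4: C, bond orders sum to 2 (valence 4) → 2 H
  atom 5: C, bond orders sum to 1 (valence 4) → 3 H
  atom 6: C, bond orders sum to 3 (valence 4) → 1 H
  atom 7: O, bond orders sum to 2 (valence 2) → 0 H
  atom 8: C, bond orders sum to 4 (valence 4) → 0 H
  atom 9: F (halogen, monovalent) → 0 H
Totals → C:7, H:9, F:1, O:1.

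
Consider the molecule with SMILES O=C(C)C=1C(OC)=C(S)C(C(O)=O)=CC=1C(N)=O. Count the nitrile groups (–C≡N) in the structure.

0

Scan the SMILES for the nitrile motif — none present.
Groups that are present: 1 amide, 1 carboxylic acid, 1 ether, 1 ketone, 1 thiol.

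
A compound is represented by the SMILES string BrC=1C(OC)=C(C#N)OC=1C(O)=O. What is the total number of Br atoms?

1

Scan the SMILES for Br atoms (remember two-letter symbols like Cl and Br are single atoms).
Bromine count: 1.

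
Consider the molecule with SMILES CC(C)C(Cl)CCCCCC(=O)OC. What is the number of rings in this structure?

0

In SMILES, each pair of matching ring-closure digits denotes one ring-closing bond; the number of such bonds equals the number of independent rings.
Ring-closure bonds here: 0.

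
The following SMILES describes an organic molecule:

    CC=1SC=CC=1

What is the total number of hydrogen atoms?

Walk through each heavy atom and fill implicit hydrogens from standard valence (C 4, N 3, O 2, S 2, halogen 1):
  atom 1: C, bond orders sum to 1 (valence 4) → 3 H
  atom 2: C, bond orders sum to 4 (valence 4) → 0 H
  atom 3: S, bond orders sum to 2 (valence 2) → 0 H
  atom 4: C, bond orders sum to 3 (valence 4) → 1 H
  atom 5: C, bond orders sum to 3 (valence 4) → 1 H
  atom 6: C, bond orders sum to 3 (valence 4) → 1 H
Total hydrogens: 6.

6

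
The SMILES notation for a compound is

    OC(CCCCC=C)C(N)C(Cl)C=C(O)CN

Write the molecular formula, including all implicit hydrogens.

Walk through each heavy atom and fill implicit hydrogens from standard valence (C 4, N 3, O 2, S 2, halogen 1):
  atom 1: O, bond orders sum to 1 (valence 2) → 1 H
  atom 2: C, bond orders sum to 3 (valence 4) → 1 H
  atom 3: C, bond orders sum to 2 (valence 4) → 2 H
  atom 4: C, bond orders sum to 2 (valence 4) → 2 H
  atom 5: C, bond orders sum to 2 (valence 4) → 2 H
  atom 6: C, bond orders sum to 2 (valence 4) → 2 H
  atom 7: C, bond orders sum to 3 (valence 4) → 1 H
  atom 8: C, bond orders sum to 2 (valence 4) → 2 H
  atom 9: C, bond orders sum to 3 (valence 4) → 1 H
  atom 10: N, bond orders sum to 1 (valence 3) → 2 H
  atom 11: C, bond orders sum to 3 (valence 4) → 1 H
  atom 12: Cl (halogen, monovalent) → 0 H
  atom 13: C, bond orders sum to 3 (valence 4) → 1 H
  atom 14: C, bond orders sum to 4 (valence 4) → 0 H
  atom 15: O, bond orders sum to 1 (valence 2) → 1 H
  atom 16: C, bond orders sum to 2 (valence 4) → 2 H
  atom 17: N, bond orders sum to 1 (valence 3) → 2 H
Totals → C:12, H:23, Cl:1, N:2, O:2.
In Hill order: C12H23ClN2O2.

C12H23ClN2O2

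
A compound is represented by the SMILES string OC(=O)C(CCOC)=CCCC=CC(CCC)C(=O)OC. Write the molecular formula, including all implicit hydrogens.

C16H26O5

Walk through each heavy atom and fill implicit hydrogens from standard valence (C 4, N 3, O 2, S 2, halogen 1):
  atom 1: O, bond orders sum to 1 (valence 2) → 1 H
  atom 2: C, bond orders sum to 4 (valence 4) → 0 H
  atom 3: O, bond orders sum to 2 (valence 2) → 0 H
  atom 4: C, bond orders sum to 4 (valence 4) → 0 H
  atom 5: C, bond orders sum to 2 (valence 4) → 2 H
  atom 6: C, bond orders sum to 2 (valence 4) → 2 H
  atom 7: O, bond orders sum to 2 (valence 2) → 0 H
  atom 8: C, bond orders sum to 1 (valence 4) → 3 H
  atom 9: C, bond orders sum to 3 (valence 4) → 1 H
  atom 10: C, bond orders sum to 2 (valence 4) → 2 H
  atom 11: C, bond orders sum to 2 (valence 4) → 2 H
  atom 12: C, bond orders sum to 3 (valence 4) → 1 H
  atom 13: C, bond orders sum to 3 (valence 4) → 1 H
  atom 14: C, bond orders sum to 3 (valence 4) → 1 H
  atom 15: C, bond orders sum to 2 (valence 4) → 2 H
  atom 16: C, bond orders sum to 2 (valence 4) → 2 H
  atom 17: C, bond orders sum to 1 (valence 4) → 3 H
  atom 18: C, bond orders sum to 4 (valence 4) → 0 H
  atom 19: O, bond orders sum to 2 (valence 2) → 0 H
  atom 20: O, bond orders sum to 2 (valence 2) → 0 H
  atom 21: C, bond orders sum to 1 (valence 4) → 3 H
Totals → C:16, H:26, O:5.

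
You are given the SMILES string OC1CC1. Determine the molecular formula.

Walk through each heavy atom and fill implicit hydrogens from standard valence (C 4, N 3, O 2, S 2, halogen 1):
  atom 1: O, bond orders sum to 1 (valence 2) → 1 H
  atom 2: C, bond orders sum to 3 (valence 4) → 1 H
  atom 3: C, bond orders sum to 2 (valence 4) → 2 H
  atom 4: C, bond orders sum to 2 (valence 4) → 2 H
Totals → C:3, H:6, O:1.

C3H6O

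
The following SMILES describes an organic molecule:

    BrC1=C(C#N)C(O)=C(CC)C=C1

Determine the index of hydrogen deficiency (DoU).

Molecular formula: C9H8BrNO.
DoU = (2C + 2 + N − H − X) / 2, where X is the halogen count and O/S are ignored.
    = (2·9 + 2 + 1 − 8 − 1) / 2 = 12 / 2 = 6.

6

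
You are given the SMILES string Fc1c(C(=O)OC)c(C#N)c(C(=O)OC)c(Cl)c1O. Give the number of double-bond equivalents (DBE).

8

Molecular formula: C11H7ClFNO5.
DoU = (2C + 2 + N − H − X) / 2, where X is the halogen count and O/S are ignored.
    = (2·11 + 2 + 1 − 7 − 2) / 2 = 16 / 2 = 8.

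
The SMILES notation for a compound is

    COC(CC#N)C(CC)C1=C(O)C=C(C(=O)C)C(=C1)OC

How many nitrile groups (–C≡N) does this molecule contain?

1

The nitrile motif appears at heavy-atom position 5 in the SMILES.
Other groups present: 2 ether, 1 hydroxyl, 1 ketone.
Nitrile count: 1.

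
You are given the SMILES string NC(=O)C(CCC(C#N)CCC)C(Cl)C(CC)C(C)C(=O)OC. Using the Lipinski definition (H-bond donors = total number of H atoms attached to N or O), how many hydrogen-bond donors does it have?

2

Donors: find every N or O and count the H atoms it carries.
  atom 1 (N): bond orders sum to 1 → 2 H
  atom 3 (O): bond orders sum to 2 → 0 H
  atom 9 (N): bond orders sum to 3 → 0 H
  atom 21 (O): bond orders sum to 2 → 0 H
  atom 22 (O): bond orders sum to 2 → 0 H
Lipinski HBD = 2.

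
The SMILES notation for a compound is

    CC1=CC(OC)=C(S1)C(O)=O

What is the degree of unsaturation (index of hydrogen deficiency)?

4

Molecular formula: C7H8O3S.
DoU = (2C + 2 + N − H − X) / 2, where X is the halogen count and O/S are ignored.
    = (2·7 + 2 + 0 − 8 − 0) / 2 = 8 / 2 = 4.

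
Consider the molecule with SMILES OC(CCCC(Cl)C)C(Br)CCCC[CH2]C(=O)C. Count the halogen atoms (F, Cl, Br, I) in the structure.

2

Halogen atoms appear at heavy-atom positions 7, 10 (1×Br, 1×Cl).
Other groups present: 1 hydroxyl, 1 ketone.
Halogen count: 2.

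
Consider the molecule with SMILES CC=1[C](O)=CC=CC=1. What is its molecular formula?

Walk through each heavy atom and fill implicit hydrogens from standard valence (C 4, N 3, O 2, S 2, halogen 1):
  atom 1: C, bond orders sum to 1 (valence 4) → 3 H
  atom 2: C, bond orders sum to 4 (valence 4) → 0 H
  atom 3: C with explicit H count 0
  atom 4: O, bond orders sum to 1 (valence 2) → 1 H
  atom 5: C, bond orders sum to 3 (valence 4) → 1 H
  atom 6: C, bond orders sum to 3 (valence 4) → 1 H
  atom 7: C, bond orders sum to 3 (valence 4) → 1 H
  atom 8: C, bond orders sum to 3 (valence 4) → 1 H
Totals → C:7, H:8, O:1.
In Hill order: C7H8O.

C7H8O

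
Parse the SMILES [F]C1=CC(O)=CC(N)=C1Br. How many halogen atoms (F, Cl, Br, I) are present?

2

Halogen atoms appear at heavy-atom positions 1, 10 (1×Br, 1×F).
Other groups present: 1 hydroxyl, 1 primary amine.
Halogen count: 2.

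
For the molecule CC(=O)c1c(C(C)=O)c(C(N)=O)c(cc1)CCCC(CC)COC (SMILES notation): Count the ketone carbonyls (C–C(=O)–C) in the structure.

2

The ketone motif appears at heavy-atom positions 2, 6 in the SMILES.
Other groups present: 1 amide, 1 ether.
Ketone count: 2.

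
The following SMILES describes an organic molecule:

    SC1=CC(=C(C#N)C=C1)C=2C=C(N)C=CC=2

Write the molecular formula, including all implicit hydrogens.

Walk through each heavy atom and fill implicit hydrogens from standard valence (C 4, N 3, O 2, S 2, halogen 1):
  atom 1: S, bond orders sum to 1 (valence 2) → 1 H
  atom 2: C, bond orders sum to 4 (valence 4) → 0 H
  atom 3: C, bond orders sum to 3 (valence 4) → 1 H
  atom 4: C, bond orders sum to 4 (valence 4) → 0 H
  atom 5: C, bond orders sum to 4 (valence 4) → 0 H
  atom 6: C, bond orders sum to 4 (valence 4) → 0 H
  atom 7: N, bond orders sum to 3 (valence 3) → 0 H
  atom 8: C, bond orders sum to 3 (valence 4) → 1 H
  atom 9: C, bond orders sum to 3 (valence 4) → 1 H
  atom 10: C, bond orders sum to 4 (valence 4) → 0 H
  atom 11: C, bond orders sum to 3 (valence 4) → 1 H
  atom 12: C, bond orders sum to 4 (valence 4) → 0 H
  atom 13: N, bond orders sum to 1 (valence 3) → 2 H
  atom 14: C, bond orders sum to 3 (valence 4) → 1 H
  atom 15: C, bond orders sum to 3 (valence 4) → 1 H
  atom 16: C, bond orders sum to 3 (valence 4) → 1 H
Totals → C:13, H:10, N:2, S:1.

C13H10N2S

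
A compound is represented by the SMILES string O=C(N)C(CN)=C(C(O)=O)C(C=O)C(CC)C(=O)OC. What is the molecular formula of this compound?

Walk through each heavy atom and fill implicit hydrogens from standard valence (C 4, N 3, O 2, S 2, halogen 1):
  atom 1: O, bond orders sum to 2 (valence 2) → 0 H
  atom 2: C, bond orders sum to 4 (valence 4) → 0 H
  atom 3: N, bond orders sum to 1 (valence 3) → 2 H
  atom 4: C, bond orders sum to 4 (valence 4) → 0 H
  atom 5: C, bond orders sum to 2 (valence 4) → 2 H
  atom 6: N, bond orders sum to 1 (valence 3) → 2 H
  atom 7: C, bond orders sum to 4 (valence 4) → 0 H
  atom 8: C, bond orders sum to 4 (valence 4) → 0 H
  atom 9: O, bond orders sum to 1 (valence 2) → 1 H
  atom 10: O, bond orders sum to 2 (valence 2) → 0 H
  atom 11: C, bond orders sum to 3 (valence 4) → 1 H
  atom 12: C, bond orders sum to 3 (valence 4) → 1 H
  atom 13: O, bond orders sum to 2 (valence 2) → 0 H
  atom 14: C, bond orders sum to 3 (valence 4) → 1 H
  atom 15: C, bond orders sum to 2 (valence 4) → 2 H
  atom 16: C, bond orders sum to 1 (valence 4) → 3 H
  atom 17: C, bond orders sum to 4 (valence 4) → 0 H
  atom 18: O, bond orders sum to 2 (valence 2) → 0 H
  atom 19: O, bond orders sum to 2 (valence 2) → 0 H
  atom 20: C, bond orders sum to 1 (valence 4) → 3 H
Totals → C:12, H:18, N:2, O:6.

C12H18N2O6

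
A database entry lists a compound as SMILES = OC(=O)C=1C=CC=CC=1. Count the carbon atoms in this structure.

Count every carbon token in the SMILES (each C, including those in ring-closure positions and inside branches).
Carbon count: 7.

7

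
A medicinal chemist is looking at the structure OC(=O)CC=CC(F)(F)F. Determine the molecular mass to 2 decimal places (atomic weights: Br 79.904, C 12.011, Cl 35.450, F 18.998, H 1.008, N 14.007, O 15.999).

First, the molecular formula is C5H5F3O2 (counting implicit H from valence).
  C: 5 × 12.011 = 60.055
  F: 3 × 18.998 = 56.994
  H: 5 × 1.008 = 5.040
  O: 2 × 15.999 = 31.998
Sum: 5×12.011 + 3×18.998 + 5×1.008 + 2×15.999 = 154.087 → 154.09 g/mol.

154.09 g/mol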